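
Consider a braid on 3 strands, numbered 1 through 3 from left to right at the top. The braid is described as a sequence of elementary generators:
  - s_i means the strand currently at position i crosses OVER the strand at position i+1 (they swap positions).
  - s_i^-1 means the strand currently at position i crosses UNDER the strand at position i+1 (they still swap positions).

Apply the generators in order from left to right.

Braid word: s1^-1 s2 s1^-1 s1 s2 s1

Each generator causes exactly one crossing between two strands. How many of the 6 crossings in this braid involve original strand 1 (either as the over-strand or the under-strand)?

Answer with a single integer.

Answer: 4

Derivation:
Gen 1: crossing 1x2. Involves strand 1? yes. Count so far: 1
Gen 2: crossing 1x3. Involves strand 1? yes. Count so far: 2
Gen 3: crossing 2x3. Involves strand 1? no. Count so far: 2
Gen 4: crossing 3x2. Involves strand 1? no. Count so far: 2
Gen 5: crossing 3x1. Involves strand 1? yes. Count so far: 3
Gen 6: crossing 2x1. Involves strand 1? yes. Count so far: 4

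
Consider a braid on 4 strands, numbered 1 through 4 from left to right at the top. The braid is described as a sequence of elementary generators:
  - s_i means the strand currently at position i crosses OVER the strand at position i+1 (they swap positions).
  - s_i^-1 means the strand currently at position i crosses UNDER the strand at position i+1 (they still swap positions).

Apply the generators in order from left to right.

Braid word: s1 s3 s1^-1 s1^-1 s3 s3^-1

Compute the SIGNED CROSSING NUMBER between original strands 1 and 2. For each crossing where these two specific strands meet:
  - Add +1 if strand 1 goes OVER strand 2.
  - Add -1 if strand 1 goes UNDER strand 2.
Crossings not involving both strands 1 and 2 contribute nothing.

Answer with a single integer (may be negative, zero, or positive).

Answer: 1

Derivation:
Gen 1: 1 over 2. Both 1&2? yes. Contrib: +1. Sum: 1
Gen 2: crossing 3x4. Both 1&2? no. Sum: 1
Gen 3: 2 under 1. Both 1&2? yes. Contrib: +1. Sum: 2
Gen 4: 1 under 2. Both 1&2? yes. Contrib: -1. Sum: 1
Gen 5: crossing 4x3. Both 1&2? no. Sum: 1
Gen 6: crossing 3x4. Both 1&2? no. Sum: 1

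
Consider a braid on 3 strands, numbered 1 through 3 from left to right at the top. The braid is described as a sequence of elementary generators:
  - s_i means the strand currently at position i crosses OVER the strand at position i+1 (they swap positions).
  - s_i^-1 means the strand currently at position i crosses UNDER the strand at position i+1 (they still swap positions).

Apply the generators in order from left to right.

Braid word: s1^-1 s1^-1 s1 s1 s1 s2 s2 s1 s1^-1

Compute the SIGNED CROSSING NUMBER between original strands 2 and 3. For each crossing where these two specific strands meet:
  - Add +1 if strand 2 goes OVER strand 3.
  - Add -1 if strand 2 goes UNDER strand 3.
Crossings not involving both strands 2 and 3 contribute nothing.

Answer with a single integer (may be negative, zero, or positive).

Answer: 0

Derivation:
Gen 1: crossing 1x2. Both 2&3? no. Sum: 0
Gen 2: crossing 2x1. Both 2&3? no. Sum: 0
Gen 3: crossing 1x2. Both 2&3? no. Sum: 0
Gen 4: crossing 2x1. Both 2&3? no. Sum: 0
Gen 5: crossing 1x2. Both 2&3? no. Sum: 0
Gen 6: crossing 1x3. Both 2&3? no. Sum: 0
Gen 7: crossing 3x1. Both 2&3? no. Sum: 0
Gen 8: crossing 2x1. Both 2&3? no. Sum: 0
Gen 9: crossing 1x2. Both 2&3? no. Sum: 0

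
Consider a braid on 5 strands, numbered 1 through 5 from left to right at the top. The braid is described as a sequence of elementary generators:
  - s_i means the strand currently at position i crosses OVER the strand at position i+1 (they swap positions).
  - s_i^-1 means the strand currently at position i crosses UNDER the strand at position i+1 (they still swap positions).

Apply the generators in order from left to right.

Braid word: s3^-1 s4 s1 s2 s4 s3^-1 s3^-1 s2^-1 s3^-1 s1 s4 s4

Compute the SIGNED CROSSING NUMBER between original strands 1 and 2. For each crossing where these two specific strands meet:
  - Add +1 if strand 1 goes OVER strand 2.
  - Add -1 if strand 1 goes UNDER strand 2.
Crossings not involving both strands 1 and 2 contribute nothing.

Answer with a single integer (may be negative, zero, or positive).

Gen 1: crossing 3x4. Both 1&2? no. Sum: 0
Gen 2: crossing 3x5. Both 1&2? no. Sum: 0
Gen 3: 1 over 2. Both 1&2? yes. Contrib: +1. Sum: 1
Gen 4: crossing 1x4. Both 1&2? no. Sum: 1
Gen 5: crossing 5x3. Both 1&2? no. Sum: 1
Gen 6: crossing 1x3. Both 1&2? no. Sum: 1
Gen 7: crossing 3x1. Both 1&2? no. Sum: 1
Gen 8: crossing 4x1. Both 1&2? no. Sum: 1
Gen 9: crossing 4x3. Both 1&2? no. Sum: 1
Gen 10: 2 over 1. Both 1&2? yes. Contrib: -1. Sum: 0
Gen 11: crossing 4x5. Both 1&2? no. Sum: 0
Gen 12: crossing 5x4. Both 1&2? no. Sum: 0

Answer: 0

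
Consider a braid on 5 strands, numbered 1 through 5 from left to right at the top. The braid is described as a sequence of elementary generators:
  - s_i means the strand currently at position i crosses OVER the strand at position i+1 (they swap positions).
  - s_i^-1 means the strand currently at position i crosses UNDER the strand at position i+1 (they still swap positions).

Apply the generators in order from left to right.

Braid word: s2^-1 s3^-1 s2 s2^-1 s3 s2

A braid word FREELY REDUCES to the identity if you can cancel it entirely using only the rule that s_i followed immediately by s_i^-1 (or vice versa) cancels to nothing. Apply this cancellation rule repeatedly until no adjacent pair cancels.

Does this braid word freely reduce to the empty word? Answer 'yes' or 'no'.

Answer: yes

Derivation:
Gen 1 (s2^-1): push. Stack: [s2^-1]
Gen 2 (s3^-1): push. Stack: [s2^-1 s3^-1]
Gen 3 (s2): push. Stack: [s2^-1 s3^-1 s2]
Gen 4 (s2^-1): cancels prior s2. Stack: [s2^-1 s3^-1]
Gen 5 (s3): cancels prior s3^-1. Stack: [s2^-1]
Gen 6 (s2): cancels prior s2^-1. Stack: []
Reduced word: (empty)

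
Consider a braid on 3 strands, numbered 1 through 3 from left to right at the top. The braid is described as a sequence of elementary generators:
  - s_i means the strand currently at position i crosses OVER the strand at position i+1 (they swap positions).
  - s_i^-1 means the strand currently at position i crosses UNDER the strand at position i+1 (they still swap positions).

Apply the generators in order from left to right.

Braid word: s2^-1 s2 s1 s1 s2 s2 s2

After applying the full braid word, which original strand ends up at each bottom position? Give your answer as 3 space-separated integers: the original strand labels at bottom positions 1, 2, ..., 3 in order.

Gen 1 (s2^-1): strand 2 crosses under strand 3. Perm now: [1 3 2]
Gen 2 (s2): strand 3 crosses over strand 2. Perm now: [1 2 3]
Gen 3 (s1): strand 1 crosses over strand 2. Perm now: [2 1 3]
Gen 4 (s1): strand 2 crosses over strand 1. Perm now: [1 2 3]
Gen 5 (s2): strand 2 crosses over strand 3. Perm now: [1 3 2]
Gen 6 (s2): strand 3 crosses over strand 2. Perm now: [1 2 3]
Gen 7 (s2): strand 2 crosses over strand 3. Perm now: [1 3 2]

Answer: 1 3 2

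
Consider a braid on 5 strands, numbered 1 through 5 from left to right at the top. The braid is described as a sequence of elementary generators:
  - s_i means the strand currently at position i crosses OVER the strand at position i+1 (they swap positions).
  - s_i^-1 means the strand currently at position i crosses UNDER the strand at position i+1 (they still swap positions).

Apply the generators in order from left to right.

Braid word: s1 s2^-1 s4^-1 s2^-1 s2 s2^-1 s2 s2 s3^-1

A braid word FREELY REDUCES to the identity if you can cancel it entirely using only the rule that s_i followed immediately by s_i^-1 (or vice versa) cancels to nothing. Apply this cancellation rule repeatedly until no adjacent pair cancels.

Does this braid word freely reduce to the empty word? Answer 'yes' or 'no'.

Gen 1 (s1): push. Stack: [s1]
Gen 2 (s2^-1): push. Stack: [s1 s2^-1]
Gen 3 (s4^-1): push. Stack: [s1 s2^-1 s4^-1]
Gen 4 (s2^-1): push. Stack: [s1 s2^-1 s4^-1 s2^-1]
Gen 5 (s2): cancels prior s2^-1. Stack: [s1 s2^-1 s4^-1]
Gen 6 (s2^-1): push. Stack: [s1 s2^-1 s4^-1 s2^-1]
Gen 7 (s2): cancels prior s2^-1. Stack: [s1 s2^-1 s4^-1]
Gen 8 (s2): push. Stack: [s1 s2^-1 s4^-1 s2]
Gen 9 (s3^-1): push. Stack: [s1 s2^-1 s4^-1 s2 s3^-1]
Reduced word: s1 s2^-1 s4^-1 s2 s3^-1

Answer: no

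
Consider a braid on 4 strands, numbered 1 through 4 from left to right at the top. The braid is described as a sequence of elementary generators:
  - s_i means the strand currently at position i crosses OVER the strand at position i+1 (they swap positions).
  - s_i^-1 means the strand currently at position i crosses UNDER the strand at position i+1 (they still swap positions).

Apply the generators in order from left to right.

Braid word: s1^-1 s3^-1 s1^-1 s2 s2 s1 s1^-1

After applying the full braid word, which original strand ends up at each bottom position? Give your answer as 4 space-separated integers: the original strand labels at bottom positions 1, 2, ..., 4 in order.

Gen 1 (s1^-1): strand 1 crosses under strand 2. Perm now: [2 1 3 4]
Gen 2 (s3^-1): strand 3 crosses under strand 4. Perm now: [2 1 4 3]
Gen 3 (s1^-1): strand 2 crosses under strand 1. Perm now: [1 2 4 3]
Gen 4 (s2): strand 2 crosses over strand 4. Perm now: [1 4 2 3]
Gen 5 (s2): strand 4 crosses over strand 2. Perm now: [1 2 4 3]
Gen 6 (s1): strand 1 crosses over strand 2. Perm now: [2 1 4 3]
Gen 7 (s1^-1): strand 2 crosses under strand 1. Perm now: [1 2 4 3]

Answer: 1 2 4 3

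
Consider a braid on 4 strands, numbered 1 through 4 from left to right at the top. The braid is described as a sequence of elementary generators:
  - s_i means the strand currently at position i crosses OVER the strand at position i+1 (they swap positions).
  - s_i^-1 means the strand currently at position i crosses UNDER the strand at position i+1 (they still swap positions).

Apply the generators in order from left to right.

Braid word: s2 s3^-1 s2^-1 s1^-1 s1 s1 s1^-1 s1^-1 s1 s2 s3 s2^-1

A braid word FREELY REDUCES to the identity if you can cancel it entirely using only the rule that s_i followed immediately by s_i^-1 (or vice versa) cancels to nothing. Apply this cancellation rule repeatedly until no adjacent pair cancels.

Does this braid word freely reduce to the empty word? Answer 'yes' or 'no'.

Gen 1 (s2): push. Stack: [s2]
Gen 2 (s3^-1): push. Stack: [s2 s3^-1]
Gen 3 (s2^-1): push. Stack: [s2 s3^-1 s2^-1]
Gen 4 (s1^-1): push. Stack: [s2 s3^-1 s2^-1 s1^-1]
Gen 5 (s1): cancels prior s1^-1. Stack: [s2 s3^-1 s2^-1]
Gen 6 (s1): push. Stack: [s2 s3^-1 s2^-1 s1]
Gen 7 (s1^-1): cancels prior s1. Stack: [s2 s3^-1 s2^-1]
Gen 8 (s1^-1): push. Stack: [s2 s3^-1 s2^-1 s1^-1]
Gen 9 (s1): cancels prior s1^-1. Stack: [s2 s3^-1 s2^-1]
Gen 10 (s2): cancels prior s2^-1. Stack: [s2 s3^-1]
Gen 11 (s3): cancels prior s3^-1. Stack: [s2]
Gen 12 (s2^-1): cancels prior s2. Stack: []
Reduced word: (empty)

Answer: yes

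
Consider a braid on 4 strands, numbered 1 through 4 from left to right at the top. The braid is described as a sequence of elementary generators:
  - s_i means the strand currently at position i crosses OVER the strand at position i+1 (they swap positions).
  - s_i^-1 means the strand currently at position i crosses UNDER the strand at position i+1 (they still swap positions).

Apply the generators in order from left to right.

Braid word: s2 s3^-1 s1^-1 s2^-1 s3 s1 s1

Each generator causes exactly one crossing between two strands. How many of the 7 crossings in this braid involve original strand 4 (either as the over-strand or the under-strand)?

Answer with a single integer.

Gen 1: crossing 2x3. Involves strand 4? no. Count so far: 0
Gen 2: crossing 2x4. Involves strand 4? yes. Count so far: 1
Gen 3: crossing 1x3. Involves strand 4? no. Count so far: 1
Gen 4: crossing 1x4. Involves strand 4? yes. Count so far: 2
Gen 5: crossing 1x2. Involves strand 4? no. Count so far: 2
Gen 6: crossing 3x4. Involves strand 4? yes. Count so far: 3
Gen 7: crossing 4x3. Involves strand 4? yes. Count so far: 4

Answer: 4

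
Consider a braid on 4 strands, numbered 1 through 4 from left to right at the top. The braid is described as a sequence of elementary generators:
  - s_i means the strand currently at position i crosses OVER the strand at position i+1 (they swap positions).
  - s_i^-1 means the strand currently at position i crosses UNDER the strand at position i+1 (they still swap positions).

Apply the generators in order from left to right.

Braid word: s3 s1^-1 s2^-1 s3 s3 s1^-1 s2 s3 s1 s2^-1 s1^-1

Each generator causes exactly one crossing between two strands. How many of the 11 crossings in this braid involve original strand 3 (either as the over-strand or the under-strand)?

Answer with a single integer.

Gen 1: crossing 3x4. Involves strand 3? yes. Count so far: 1
Gen 2: crossing 1x2. Involves strand 3? no. Count so far: 1
Gen 3: crossing 1x4. Involves strand 3? no. Count so far: 1
Gen 4: crossing 1x3. Involves strand 3? yes. Count so far: 2
Gen 5: crossing 3x1. Involves strand 3? yes. Count so far: 3
Gen 6: crossing 2x4. Involves strand 3? no. Count so far: 3
Gen 7: crossing 2x1. Involves strand 3? no. Count so far: 3
Gen 8: crossing 2x3. Involves strand 3? yes. Count so far: 4
Gen 9: crossing 4x1. Involves strand 3? no. Count so far: 4
Gen 10: crossing 4x3. Involves strand 3? yes. Count so far: 5
Gen 11: crossing 1x3. Involves strand 3? yes. Count so far: 6

Answer: 6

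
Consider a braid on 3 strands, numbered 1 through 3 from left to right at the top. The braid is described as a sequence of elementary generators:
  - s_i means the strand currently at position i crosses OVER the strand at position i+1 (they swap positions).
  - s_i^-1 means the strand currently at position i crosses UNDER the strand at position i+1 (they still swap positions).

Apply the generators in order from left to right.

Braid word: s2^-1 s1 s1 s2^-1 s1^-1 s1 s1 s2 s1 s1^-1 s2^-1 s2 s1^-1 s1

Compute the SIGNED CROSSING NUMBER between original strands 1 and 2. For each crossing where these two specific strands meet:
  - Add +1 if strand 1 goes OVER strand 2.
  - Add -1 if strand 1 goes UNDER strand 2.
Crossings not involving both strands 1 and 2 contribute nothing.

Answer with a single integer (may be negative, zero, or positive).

Answer: -1

Derivation:
Gen 1: crossing 2x3. Both 1&2? no. Sum: 0
Gen 2: crossing 1x3. Both 1&2? no. Sum: 0
Gen 3: crossing 3x1. Both 1&2? no. Sum: 0
Gen 4: crossing 3x2. Both 1&2? no. Sum: 0
Gen 5: 1 under 2. Both 1&2? yes. Contrib: -1. Sum: -1
Gen 6: 2 over 1. Both 1&2? yes. Contrib: -1. Sum: -2
Gen 7: 1 over 2. Both 1&2? yes. Contrib: +1. Sum: -1
Gen 8: crossing 1x3. Both 1&2? no. Sum: -1
Gen 9: crossing 2x3. Both 1&2? no. Sum: -1
Gen 10: crossing 3x2. Both 1&2? no. Sum: -1
Gen 11: crossing 3x1. Both 1&2? no. Sum: -1
Gen 12: crossing 1x3. Both 1&2? no. Sum: -1
Gen 13: crossing 2x3. Both 1&2? no. Sum: -1
Gen 14: crossing 3x2. Both 1&2? no. Sum: -1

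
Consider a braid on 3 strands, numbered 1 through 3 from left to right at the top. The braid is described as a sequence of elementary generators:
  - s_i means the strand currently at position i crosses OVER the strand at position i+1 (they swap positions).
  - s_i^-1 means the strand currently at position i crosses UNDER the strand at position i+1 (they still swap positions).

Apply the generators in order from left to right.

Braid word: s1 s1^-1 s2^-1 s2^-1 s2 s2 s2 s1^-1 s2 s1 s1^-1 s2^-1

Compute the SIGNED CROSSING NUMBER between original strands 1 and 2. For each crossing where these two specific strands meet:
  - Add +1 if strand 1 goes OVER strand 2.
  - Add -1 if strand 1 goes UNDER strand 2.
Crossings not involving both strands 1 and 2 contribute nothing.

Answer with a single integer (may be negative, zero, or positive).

Gen 1: 1 over 2. Both 1&2? yes. Contrib: +1. Sum: 1
Gen 2: 2 under 1. Both 1&2? yes. Contrib: +1. Sum: 2
Gen 3: crossing 2x3. Both 1&2? no. Sum: 2
Gen 4: crossing 3x2. Both 1&2? no. Sum: 2
Gen 5: crossing 2x3. Both 1&2? no. Sum: 2
Gen 6: crossing 3x2. Both 1&2? no. Sum: 2
Gen 7: crossing 2x3. Both 1&2? no. Sum: 2
Gen 8: crossing 1x3. Both 1&2? no. Sum: 2
Gen 9: 1 over 2. Both 1&2? yes. Contrib: +1. Sum: 3
Gen 10: crossing 3x2. Both 1&2? no. Sum: 3
Gen 11: crossing 2x3. Both 1&2? no. Sum: 3
Gen 12: 2 under 1. Both 1&2? yes. Contrib: +1. Sum: 4

Answer: 4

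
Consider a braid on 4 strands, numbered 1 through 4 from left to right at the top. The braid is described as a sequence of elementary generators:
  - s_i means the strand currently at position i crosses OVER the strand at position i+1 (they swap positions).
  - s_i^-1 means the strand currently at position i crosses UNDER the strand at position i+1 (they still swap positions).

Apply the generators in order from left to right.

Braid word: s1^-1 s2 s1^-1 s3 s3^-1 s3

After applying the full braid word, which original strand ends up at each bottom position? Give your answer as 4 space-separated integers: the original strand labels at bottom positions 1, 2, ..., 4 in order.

Answer: 3 2 4 1

Derivation:
Gen 1 (s1^-1): strand 1 crosses under strand 2. Perm now: [2 1 3 4]
Gen 2 (s2): strand 1 crosses over strand 3. Perm now: [2 3 1 4]
Gen 3 (s1^-1): strand 2 crosses under strand 3. Perm now: [3 2 1 4]
Gen 4 (s3): strand 1 crosses over strand 4. Perm now: [3 2 4 1]
Gen 5 (s3^-1): strand 4 crosses under strand 1. Perm now: [3 2 1 4]
Gen 6 (s3): strand 1 crosses over strand 4. Perm now: [3 2 4 1]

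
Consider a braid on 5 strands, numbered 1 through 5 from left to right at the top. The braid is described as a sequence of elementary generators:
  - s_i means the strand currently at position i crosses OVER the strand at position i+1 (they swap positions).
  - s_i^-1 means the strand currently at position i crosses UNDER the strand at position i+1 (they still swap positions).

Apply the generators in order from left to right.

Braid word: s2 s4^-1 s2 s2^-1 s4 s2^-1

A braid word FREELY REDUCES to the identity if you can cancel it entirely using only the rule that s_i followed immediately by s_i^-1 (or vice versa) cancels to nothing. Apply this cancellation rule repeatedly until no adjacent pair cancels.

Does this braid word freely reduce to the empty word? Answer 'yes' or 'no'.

Gen 1 (s2): push. Stack: [s2]
Gen 2 (s4^-1): push. Stack: [s2 s4^-1]
Gen 3 (s2): push. Stack: [s2 s4^-1 s2]
Gen 4 (s2^-1): cancels prior s2. Stack: [s2 s4^-1]
Gen 5 (s4): cancels prior s4^-1. Stack: [s2]
Gen 6 (s2^-1): cancels prior s2. Stack: []
Reduced word: (empty)

Answer: yes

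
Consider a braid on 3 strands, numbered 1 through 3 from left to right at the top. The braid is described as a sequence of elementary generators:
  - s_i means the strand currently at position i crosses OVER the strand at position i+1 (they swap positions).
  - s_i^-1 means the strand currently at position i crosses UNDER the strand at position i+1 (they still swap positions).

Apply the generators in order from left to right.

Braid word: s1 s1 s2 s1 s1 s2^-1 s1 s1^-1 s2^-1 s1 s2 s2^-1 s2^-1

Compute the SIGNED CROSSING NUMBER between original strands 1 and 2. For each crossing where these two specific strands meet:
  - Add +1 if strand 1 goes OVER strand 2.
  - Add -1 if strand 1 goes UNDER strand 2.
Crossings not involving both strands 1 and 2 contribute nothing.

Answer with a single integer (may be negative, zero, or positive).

Gen 1: 1 over 2. Both 1&2? yes. Contrib: +1. Sum: 1
Gen 2: 2 over 1. Both 1&2? yes. Contrib: -1. Sum: 0
Gen 3: crossing 2x3. Both 1&2? no. Sum: 0
Gen 4: crossing 1x3. Both 1&2? no. Sum: 0
Gen 5: crossing 3x1. Both 1&2? no. Sum: 0
Gen 6: crossing 3x2. Both 1&2? no. Sum: 0
Gen 7: 1 over 2. Both 1&2? yes. Contrib: +1. Sum: 1
Gen 8: 2 under 1. Both 1&2? yes. Contrib: +1. Sum: 2
Gen 9: crossing 2x3. Both 1&2? no. Sum: 2
Gen 10: crossing 1x3. Both 1&2? no. Sum: 2
Gen 11: 1 over 2. Both 1&2? yes. Contrib: +1. Sum: 3
Gen 12: 2 under 1. Both 1&2? yes. Contrib: +1. Sum: 4
Gen 13: 1 under 2. Both 1&2? yes. Contrib: -1. Sum: 3

Answer: 3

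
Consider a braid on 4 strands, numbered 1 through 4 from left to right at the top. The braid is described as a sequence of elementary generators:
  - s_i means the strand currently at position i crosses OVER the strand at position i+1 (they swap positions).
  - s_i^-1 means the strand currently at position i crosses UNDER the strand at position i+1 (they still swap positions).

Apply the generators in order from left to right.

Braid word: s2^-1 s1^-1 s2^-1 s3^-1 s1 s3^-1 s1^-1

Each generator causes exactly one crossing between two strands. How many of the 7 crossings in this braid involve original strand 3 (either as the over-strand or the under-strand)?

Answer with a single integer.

Answer: 4

Derivation:
Gen 1: crossing 2x3. Involves strand 3? yes. Count so far: 1
Gen 2: crossing 1x3. Involves strand 3? yes. Count so far: 2
Gen 3: crossing 1x2. Involves strand 3? no. Count so far: 2
Gen 4: crossing 1x4. Involves strand 3? no. Count so far: 2
Gen 5: crossing 3x2. Involves strand 3? yes. Count so far: 3
Gen 6: crossing 4x1. Involves strand 3? no. Count so far: 3
Gen 7: crossing 2x3. Involves strand 3? yes. Count so far: 4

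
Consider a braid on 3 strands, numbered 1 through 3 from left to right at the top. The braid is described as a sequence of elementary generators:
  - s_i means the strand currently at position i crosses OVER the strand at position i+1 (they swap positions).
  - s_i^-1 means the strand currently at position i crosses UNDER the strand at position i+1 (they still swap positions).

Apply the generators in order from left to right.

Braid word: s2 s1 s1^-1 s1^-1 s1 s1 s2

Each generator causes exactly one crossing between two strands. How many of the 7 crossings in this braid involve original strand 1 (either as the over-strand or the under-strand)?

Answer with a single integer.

Gen 1: crossing 2x3. Involves strand 1? no. Count so far: 0
Gen 2: crossing 1x3. Involves strand 1? yes. Count so far: 1
Gen 3: crossing 3x1. Involves strand 1? yes. Count so far: 2
Gen 4: crossing 1x3. Involves strand 1? yes. Count so far: 3
Gen 5: crossing 3x1. Involves strand 1? yes. Count so far: 4
Gen 6: crossing 1x3. Involves strand 1? yes. Count so far: 5
Gen 7: crossing 1x2. Involves strand 1? yes. Count so far: 6

Answer: 6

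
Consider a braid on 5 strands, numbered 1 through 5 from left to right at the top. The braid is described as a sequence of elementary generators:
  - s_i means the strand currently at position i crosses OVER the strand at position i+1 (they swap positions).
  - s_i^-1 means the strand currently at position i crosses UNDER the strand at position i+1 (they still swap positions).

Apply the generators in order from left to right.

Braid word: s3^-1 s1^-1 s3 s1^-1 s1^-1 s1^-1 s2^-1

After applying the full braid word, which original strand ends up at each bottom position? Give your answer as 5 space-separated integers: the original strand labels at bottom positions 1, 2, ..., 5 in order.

Gen 1 (s3^-1): strand 3 crosses under strand 4. Perm now: [1 2 4 3 5]
Gen 2 (s1^-1): strand 1 crosses under strand 2. Perm now: [2 1 4 3 5]
Gen 3 (s3): strand 4 crosses over strand 3. Perm now: [2 1 3 4 5]
Gen 4 (s1^-1): strand 2 crosses under strand 1. Perm now: [1 2 3 4 5]
Gen 5 (s1^-1): strand 1 crosses under strand 2. Perm now: [2 1 3 4 5]
Gen 6 (s1^-1): strand 2 crosses under strand 1. Perm now: [1 2 3 4 5]
Gen 7 (s2^-1): strand 2 crosses under strand 3. Perm now: [1 3 2 4 5]

Answer: 1 3 2 4 5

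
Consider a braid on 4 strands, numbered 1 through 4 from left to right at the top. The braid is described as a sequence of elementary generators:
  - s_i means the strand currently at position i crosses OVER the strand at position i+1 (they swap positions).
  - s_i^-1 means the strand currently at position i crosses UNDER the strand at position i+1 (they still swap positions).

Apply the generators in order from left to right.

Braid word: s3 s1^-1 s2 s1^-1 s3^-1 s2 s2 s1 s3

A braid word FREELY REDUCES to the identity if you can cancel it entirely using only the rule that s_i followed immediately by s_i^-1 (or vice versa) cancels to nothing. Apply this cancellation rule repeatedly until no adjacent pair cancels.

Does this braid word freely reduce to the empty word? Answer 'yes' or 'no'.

Gen 1 (s3): push. Stack: [s3]
Gen 2 (s1^-1): push. Stack: [s3 s1^-1]
Gen 3 (s2): push. Stack: [s3 s1^-1 s2]
Gen 4 (s1^-1): push. Stack: [s3 s1^-1 s2 s1^-1]
Gen 5 (s3^-1): push. Stack: [s3 s1^-1 s2 s1^-1 s3^-1]
Gen 6 (s2): push. Stack: [s3 s1^-1 s2 s1^-1 s3^-1 s2]
Gen 7 (s2): push. Stack: [s3 s1^-1 s2 s1^-1 s3^-1 s2 s2]
Gen 8 (s1): push. Stack: [s3 s1^-1 s2 s1^-1 s3^-1 s2 s2 s1]
Gen 9 (s3): push. Stack: [s3 s1^-1 s2 s1^-1 s3^-1 s2 s2 s1 s3]
Reduced word: s3 s1^-1 s2 s1^-1 s3^-1 s2 s2 s1 s3

Answer: no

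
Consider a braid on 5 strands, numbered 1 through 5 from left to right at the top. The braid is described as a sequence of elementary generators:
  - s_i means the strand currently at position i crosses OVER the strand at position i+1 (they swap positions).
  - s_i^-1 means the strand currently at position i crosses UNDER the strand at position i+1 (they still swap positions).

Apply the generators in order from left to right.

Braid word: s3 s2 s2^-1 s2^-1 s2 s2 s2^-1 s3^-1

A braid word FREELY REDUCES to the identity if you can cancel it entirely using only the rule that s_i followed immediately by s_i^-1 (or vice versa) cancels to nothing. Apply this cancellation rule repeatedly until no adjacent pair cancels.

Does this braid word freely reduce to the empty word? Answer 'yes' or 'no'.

Gen 1 (s3): push. Stack: [s3]
Gen 2 (s2): push. Stack: [s3 s2]
Gen 3 (s2^-1): cancels prior s2. Stack: [s3]
Gen 4 (s2^-1): push. Stack: [s3 s2^-1]
Gen 5 (s2): cancels prior s2^-1. Stack: [s3]
Gen 6 (s2): push. Stack: [s3 s2]
Gen 7 (s2^-1): cancels prior s2. Stack: [s3]
Gen 8 (s3^-1): cancels prior s3. Stack: []
Reduced word: (empty)

Answer: yes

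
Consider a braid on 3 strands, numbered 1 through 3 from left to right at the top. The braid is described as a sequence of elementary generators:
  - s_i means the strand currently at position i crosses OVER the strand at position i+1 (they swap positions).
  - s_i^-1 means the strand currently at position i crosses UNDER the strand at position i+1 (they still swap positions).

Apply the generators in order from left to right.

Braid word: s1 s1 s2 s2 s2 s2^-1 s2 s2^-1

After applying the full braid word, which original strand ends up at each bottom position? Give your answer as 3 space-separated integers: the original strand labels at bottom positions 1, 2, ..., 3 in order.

Gen 1 (s1): strand 1 crosses over strand 2. Perm now: [2 1 3]
Gen 2 (s1): strand 2 crosses over strand 1. Perm now: [1 2 3]
Gen 3 (s2): strand 2 crosses over strand 3. Perm now: [1 3 2]
Gen 4 (s2): strand 3 crosses over strand 2. Perm now: [1 2 3]
Gen 5 (s2): strand 2 crosses over strand 3. Perm now: [1 3 2]
Gen 6 (s2^-1): strand 3 crosses under strand 2. Perm now: [1 2 3]
Gen 7 (s2): strand 2 crosses over strand 3. Perm now: [1 3 2]
Gen 8 (s2^-1): strand 3 crosses under strand 2. Perm now: [1 2 3]

Answer: 1 2 3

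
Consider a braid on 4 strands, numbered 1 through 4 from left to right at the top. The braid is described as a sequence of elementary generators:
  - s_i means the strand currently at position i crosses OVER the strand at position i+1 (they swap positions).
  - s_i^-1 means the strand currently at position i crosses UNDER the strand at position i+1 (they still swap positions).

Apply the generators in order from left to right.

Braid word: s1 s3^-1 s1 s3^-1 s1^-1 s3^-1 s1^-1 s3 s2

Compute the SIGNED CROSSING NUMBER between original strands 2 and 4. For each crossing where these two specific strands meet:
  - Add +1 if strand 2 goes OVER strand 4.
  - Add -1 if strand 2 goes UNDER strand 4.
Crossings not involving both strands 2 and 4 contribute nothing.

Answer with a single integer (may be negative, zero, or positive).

Answer: 0

Derivation:
Gen 1: crossing 1x2. Both 2&4? no. Sum: 0
Gen 2: crossing 3x4. Both 2&4? no. Sum: 0
Gen 3: crossing 2x1. Both 2&4? no. Sum: 0
Gen 4: crossing 4x3. Both 2&4? no. Sum: 0
Gen 5: crossing 1x2. Both 2&4? no. Sum: 0
Gen 6: crossing 3x4. Both 2&4? no. Sum: 0
Gen 7: crossing 2x1. Both 2&4? no. Sum: 0
Gen 8: crossing 4x3. Both 2&4? no. Sum: 0
Gen 9: crossing 2x3. Both 2&4? no. Sum: 0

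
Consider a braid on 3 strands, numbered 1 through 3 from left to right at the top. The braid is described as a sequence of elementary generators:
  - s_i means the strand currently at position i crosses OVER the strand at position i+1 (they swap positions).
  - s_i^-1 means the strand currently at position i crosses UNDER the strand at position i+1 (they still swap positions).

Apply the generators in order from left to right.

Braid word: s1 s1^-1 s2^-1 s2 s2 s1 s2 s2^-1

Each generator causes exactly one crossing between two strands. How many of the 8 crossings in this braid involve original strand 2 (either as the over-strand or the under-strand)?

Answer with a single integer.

Answer: 7

Derivation:
Gen 1: crossing 1x2. Involves strand 2? yes. Count so far: 1
Gen 2: crossing 2x1. Involves strand 2? yes. Count so far: 2
Gen 3: crossing 2x3. Involves strand 2? yes. Count so far: 3
Gen 4: crossing 3x2. Involves strand 2? yes. Count so far: 4
Gen 5: crossing 2x3. Involves strand 2? yes. Count so far: 5
Gen 6: crossing 1x3. Involves strand 2? no. Count so far: 5
Gen 7: crossing 1x2. Involves strand 2? yes. Count so far: 6
Gen 8: crossing 2x1. Involves strand 2? yes. Count so far: 7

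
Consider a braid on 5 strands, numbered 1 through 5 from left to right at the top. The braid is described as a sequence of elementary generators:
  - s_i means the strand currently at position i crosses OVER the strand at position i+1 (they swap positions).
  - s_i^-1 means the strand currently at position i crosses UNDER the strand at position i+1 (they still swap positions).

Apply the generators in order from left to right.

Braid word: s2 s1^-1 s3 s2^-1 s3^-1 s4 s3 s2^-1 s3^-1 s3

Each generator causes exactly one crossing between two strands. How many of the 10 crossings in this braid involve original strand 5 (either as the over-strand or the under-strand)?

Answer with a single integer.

Gen 1: crossing 2x3. Involves strand 5? no. Count so far: 0
Gen 2: crossing 1x3. Involves strand 5? no. Count so far: 0
Gen 3: crossing 2x4. Involves strand 5? no. Count so far: 0
Gen 4: crossing 1x4. Involves strand 5? no. Count so far: 0
Gen 5: crossing 1x2. Involves strand 5? no. Count so far: 0
Gen 6: crossing 1x5. Involves strand 5? yes. Count so far: 1
Gen 7: crossing 2x5. Involves strand 5? yes. Count so far: 2
Gen 8: crossing 4x5. Involves strand 5? yes. Count so far: 3
Gen 9: crossing 4x2. Involves strand 5? no. Count so far: 3
Gen 10: crossing 2x4. Involves strand 5? no. Count so far: 3

Answer: 3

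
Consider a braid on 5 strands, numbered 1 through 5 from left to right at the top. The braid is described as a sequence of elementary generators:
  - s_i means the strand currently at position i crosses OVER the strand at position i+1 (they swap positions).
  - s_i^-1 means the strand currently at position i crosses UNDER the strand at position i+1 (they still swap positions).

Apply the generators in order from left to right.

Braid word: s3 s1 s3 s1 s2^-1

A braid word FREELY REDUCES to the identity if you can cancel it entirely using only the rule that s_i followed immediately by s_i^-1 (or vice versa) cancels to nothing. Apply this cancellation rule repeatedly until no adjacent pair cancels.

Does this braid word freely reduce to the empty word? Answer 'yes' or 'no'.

Answer: no

Derivation:
Gen 1 (s3): push. Stack: [s3]
Gen 2 (s1): push. Stack: [s3 s1]
Gen 3 (s3): push. Stack: [s3 s1 s3]
Gen 4 (s1): push. Stack: [s3 s1 s3 s1]
Gen 5 (s2^-1): push. Stack: [s3 s1 s3 s1 s2^-1]
Reduced word: s3 s1 s3 s1 s2^-1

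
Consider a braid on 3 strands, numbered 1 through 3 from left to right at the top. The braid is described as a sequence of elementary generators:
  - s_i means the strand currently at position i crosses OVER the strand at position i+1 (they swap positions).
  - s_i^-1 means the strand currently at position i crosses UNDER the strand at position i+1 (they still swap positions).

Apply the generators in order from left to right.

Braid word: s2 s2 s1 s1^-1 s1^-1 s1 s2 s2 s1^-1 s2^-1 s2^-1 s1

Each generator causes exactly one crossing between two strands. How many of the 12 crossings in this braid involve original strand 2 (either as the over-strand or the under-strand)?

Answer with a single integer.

Answer: 10

Derivation:
Gen 1: crossing 2x3. Involves strand 2? yes. Count so far: 1
Gen 2: crossing 3x2. Involves strand 2? yes. Count so far: 2
Gen 3: crossing 1x2. Involves strand 2? yes. Count so far: 3
Gen 4: crossing 2x1. Involves strand 2? yes. Count so far: 4
Gen 5: crossing 1x2. Involves strand 2? yes. Count so far: 5
Gen 6: crossing 2x1. Involves strand 2? yes. Count so far: 6
Gen 7: crossing 2x3. Involves strand 2? yes. Count so far: 7
Gen 8: crossing 3x2. Involves strand 2? yes. Count so far: 8
Gen 9: crossing 1x2. Involves strand 2? yes. Count so far: 9
Gen 10: crossing 1x3. Involves strand 2? no. Count so far: 9
Gen 11: crossing 3x1. Involves strand 2? no. Count so far: 9
Gen 12: crossing 2x1. Involves strand 2? yes. Count so far: 10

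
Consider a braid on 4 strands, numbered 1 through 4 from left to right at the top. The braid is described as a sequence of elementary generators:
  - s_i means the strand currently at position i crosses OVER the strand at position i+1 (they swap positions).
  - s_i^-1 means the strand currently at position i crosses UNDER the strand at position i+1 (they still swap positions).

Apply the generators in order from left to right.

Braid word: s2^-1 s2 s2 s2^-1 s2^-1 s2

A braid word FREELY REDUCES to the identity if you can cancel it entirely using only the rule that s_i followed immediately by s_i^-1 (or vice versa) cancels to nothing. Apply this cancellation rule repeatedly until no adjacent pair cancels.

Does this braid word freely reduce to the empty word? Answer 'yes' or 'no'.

Answer: yes

Derivation:
Gen 1 (s2^-1): push. Stack: [s2^-1]
Gen 2 (s2): cancels prior s2^-1. Stack: []
Gen 3 (s2): push. Stack: [s2]
Gen 4 (s2^-1): cancels prior s2. Stack: []
Gen 5 (s2^-1): push. Stack: [s2^-1]
Gen 6 (s2): cancels prior s2^-1. Stack: []
Reduced word: (empty)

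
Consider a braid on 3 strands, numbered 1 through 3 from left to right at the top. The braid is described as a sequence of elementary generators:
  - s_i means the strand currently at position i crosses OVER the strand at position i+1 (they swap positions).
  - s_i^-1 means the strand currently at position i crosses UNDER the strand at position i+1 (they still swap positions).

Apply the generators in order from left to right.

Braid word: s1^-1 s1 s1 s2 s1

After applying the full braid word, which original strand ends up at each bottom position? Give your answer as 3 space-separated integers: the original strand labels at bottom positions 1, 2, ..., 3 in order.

Answer: 3 2 1

Derivation:
Gen 1 (s1^-1): strand 1 crosses under strand 2. Perm now: [2 1 3]
Gen 2 (s1): strand 2 crosses over strand 1. Perm now: [1 2 3]
Gen 3 (s1): strand 1 crosses over strand 2. Perm now: [2 1 3]
Gen 4 (s2): strand 1 crosses over strand 3. Perm now: [2 3 1]
Gen 5 (s1): strand 2 crosses over strand 3. Perm now: [3 2 1]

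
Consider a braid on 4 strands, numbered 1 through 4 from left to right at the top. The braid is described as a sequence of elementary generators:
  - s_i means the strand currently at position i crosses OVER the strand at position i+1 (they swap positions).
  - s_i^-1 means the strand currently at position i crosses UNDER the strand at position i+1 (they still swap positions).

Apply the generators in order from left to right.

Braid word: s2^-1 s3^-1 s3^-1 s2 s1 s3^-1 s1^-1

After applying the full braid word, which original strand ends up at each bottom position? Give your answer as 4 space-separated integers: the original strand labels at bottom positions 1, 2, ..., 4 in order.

Gen 1 (s2^-1): strand 2 crosses under strand 3. Perm now: [1 3 2 4]
Gen 2 (s3^-1): strand 2 crosses under strand 4. Perm now: [1 3 4 2]
Gen 3 (s3^-1): strand 4 crosses under strand 2. Perm now: [1 3 2 4]
Gen 4 (s2): strand 3 crosses over strand 2. Perm now: [1 2 3 4]
Gen 5 (s1): strand 1 crosses over strand 2. Perm now: [2 1 3 4]
Gen 6 (s3^-1): strand 3 crosses under strand 4. Perm now: [2 1 4 3]
Gen 7 (s1^-1): strand 2 crosses under strand 1. Perm now: [1 2 4 3]

Answer: 1 2 4 3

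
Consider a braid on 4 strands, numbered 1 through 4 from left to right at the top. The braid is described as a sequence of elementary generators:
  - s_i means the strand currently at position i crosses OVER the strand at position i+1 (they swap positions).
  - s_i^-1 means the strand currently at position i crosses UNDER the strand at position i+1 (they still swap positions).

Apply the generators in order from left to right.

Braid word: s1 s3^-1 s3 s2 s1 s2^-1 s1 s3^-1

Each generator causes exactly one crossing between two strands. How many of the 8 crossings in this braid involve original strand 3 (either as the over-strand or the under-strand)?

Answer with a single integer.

Gen 1: crossing 1x2. Involves strand 3? no. Count so far: 0
Gen 2: crossing 3x4. Involves strand 3? yes. Count so far: 1
Gen 3: crossing 4x3. Involves strand 3? yes. Count so far: 2
Gen 4: crossing 1x3. Involves strand 3? yes. Count so far: 3
Gen 5: crossing 2x3. Involves strand 3? yes. Count so far: 4
Gen 6: crossing 2x1. Involves strand 3? no. Count so far: 4
Gen 7: crossing 3x1. Involves strand 3? yes. Count so far: 5
Gen 8: crossing 2x4. Involves strand 3? no. Count so far: 5

Answer: 5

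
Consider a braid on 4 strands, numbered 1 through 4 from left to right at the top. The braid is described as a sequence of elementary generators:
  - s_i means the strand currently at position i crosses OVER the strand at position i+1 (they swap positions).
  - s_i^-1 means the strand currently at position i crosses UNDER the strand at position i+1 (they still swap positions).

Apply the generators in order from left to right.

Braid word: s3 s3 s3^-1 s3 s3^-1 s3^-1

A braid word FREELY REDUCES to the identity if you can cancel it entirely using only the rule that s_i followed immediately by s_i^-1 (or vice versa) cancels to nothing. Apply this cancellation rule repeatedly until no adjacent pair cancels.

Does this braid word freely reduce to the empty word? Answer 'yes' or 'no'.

Answer: yes

Derivation:
Gen 1 (s3): push. Stack: [s3]
Gen 2 (s3): push. Stack: [s3 s3]
Gen 3 (s3^-1): cancels prior s3. Stack: [s3]
Gen 4 (s3): push. Stack: [s3 s3]
Gen 5 (s3^-1): cancels prior s3. Stack: [s3]
Gen 6 (s3^-1): cancels prior s3. Stack: []
Reduced word: (empty)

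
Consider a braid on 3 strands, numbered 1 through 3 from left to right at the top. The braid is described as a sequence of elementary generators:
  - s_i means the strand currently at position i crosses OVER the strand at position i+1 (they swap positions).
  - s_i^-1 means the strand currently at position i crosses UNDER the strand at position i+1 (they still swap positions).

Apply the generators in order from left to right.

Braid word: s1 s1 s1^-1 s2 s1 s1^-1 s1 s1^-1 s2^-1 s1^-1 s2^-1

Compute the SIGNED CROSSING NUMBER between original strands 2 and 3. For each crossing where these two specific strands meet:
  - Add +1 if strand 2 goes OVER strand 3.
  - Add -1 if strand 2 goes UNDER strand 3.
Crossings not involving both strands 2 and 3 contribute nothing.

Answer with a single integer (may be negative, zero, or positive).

Answer: 3

Derivation:
Gen 1: crossing 1x2. Both 2&3? no. Sum: 0
Gen 2: crossing 2x1. Both 2&3? no. Sum: 0
Gen 3: crossing 1x2. Both 2&3? no. Sum: 0
Gen 4: crossing 1x3. Both 2&3? no. Sum: 0
Gen 5: 2 over 3. Both 2&3? yes. Contrib: +1. Sum: 1
Gen 6: 3 under 2. Both 2&3? yes. Contrib: +1. Sum: 2
Gen 7: 2 over 3. Both 2&3? yes. Contrib: +1. Sum: 3
Gen 8: 3 under 2. Both 2&3? yes. Contrib: +1. Sum: 4
Gen 9: crossing 3x1. Both 2&3? no. Sum: 4
Gen 10: crossing 2x1. Both 2&3? no. Sum: 4
Gen 11: 2 under 3. Both 2&3? yes. Contrib: -1. Sum: 3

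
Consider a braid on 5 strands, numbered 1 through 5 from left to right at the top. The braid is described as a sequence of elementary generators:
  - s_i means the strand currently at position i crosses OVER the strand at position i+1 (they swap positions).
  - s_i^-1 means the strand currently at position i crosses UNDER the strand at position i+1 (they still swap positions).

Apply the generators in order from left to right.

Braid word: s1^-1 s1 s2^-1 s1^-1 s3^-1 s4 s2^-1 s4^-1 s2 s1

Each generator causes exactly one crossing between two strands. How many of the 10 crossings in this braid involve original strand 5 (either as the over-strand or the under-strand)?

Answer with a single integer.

Answer: 2

Derivation:
Gen 1: crossing 1x2. Involves strand 5? no. Count so far: 0
Gen 2: crossing 2x1. Involves strand 5? no. Count so far: 0
Gen 3: crossing 2x3. Involves strand 5? no. Count so far: 0
Gen 4: crossing 1x3. Involves strand 5? no. Count so far: 0
Gen 5: crossing 2x4. Involves strand 5? no. Count so far: 0
Gen 6: crossing 2x5. Involves strand 5? yes. Count so far: 1
Gen 7: crossing 1x4. Involves strand 5? no. Count so far: 1
Gen 8: crossing 5x2. Involves strand 5? yes. Count so far: 2
Gen 9: crossing 4x1. Involves strand 5? no. Count so far: 2
Gen 10: crossing 3x1. Involves strand 5? no. Count so far: 2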